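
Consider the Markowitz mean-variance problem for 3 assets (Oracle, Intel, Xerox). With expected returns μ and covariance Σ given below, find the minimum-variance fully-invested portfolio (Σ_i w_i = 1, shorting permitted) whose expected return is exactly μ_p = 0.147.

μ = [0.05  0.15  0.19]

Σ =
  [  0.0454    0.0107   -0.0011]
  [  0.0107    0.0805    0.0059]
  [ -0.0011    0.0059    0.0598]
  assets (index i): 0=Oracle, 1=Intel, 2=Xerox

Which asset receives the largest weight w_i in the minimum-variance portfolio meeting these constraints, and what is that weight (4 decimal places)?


Xerox (0.5085)

g=Σ⁻¹μ = [0.8139  1.5323  3.0410]
h=Σ⁻¹𝟙 = [20.4129  8.5175  16.2575]
a=μᵀg=0.848336  b=𝟙ᵀg=5.387209  c=𝟙ᵀh=45.187980  D=ac−b²=9.312591
λ₁=(c·0.147−b)/D = (45.187980·0.147−5.387209)/9.312591 = 0.134809
λ₂=(a−b·0.147)/D = (0.848336−5.387209·0.147)/9.312591 = 0.006058
w* = 0.134809·g + 0.006058·h:
  w_0 = 0.134809·0.8139 + 0.006058·20.4129 = 0.2334  (Oracle)
  w_1 = 0.134809·1.5323 + 0.006058·8.5175 = 0.2582  (Intel)
  w_2 = 0.134809·3.0410 + 0.006058·16.2575 = 0.5085  (Xerox)
Σw_i=1.0000  μᵀw=0.1470
σ²=wᵀΣw=λ₁·μ_p+λ₂ = 0.134809·0.147 + 0.006058 = 0.025875 ≈ 0.0259


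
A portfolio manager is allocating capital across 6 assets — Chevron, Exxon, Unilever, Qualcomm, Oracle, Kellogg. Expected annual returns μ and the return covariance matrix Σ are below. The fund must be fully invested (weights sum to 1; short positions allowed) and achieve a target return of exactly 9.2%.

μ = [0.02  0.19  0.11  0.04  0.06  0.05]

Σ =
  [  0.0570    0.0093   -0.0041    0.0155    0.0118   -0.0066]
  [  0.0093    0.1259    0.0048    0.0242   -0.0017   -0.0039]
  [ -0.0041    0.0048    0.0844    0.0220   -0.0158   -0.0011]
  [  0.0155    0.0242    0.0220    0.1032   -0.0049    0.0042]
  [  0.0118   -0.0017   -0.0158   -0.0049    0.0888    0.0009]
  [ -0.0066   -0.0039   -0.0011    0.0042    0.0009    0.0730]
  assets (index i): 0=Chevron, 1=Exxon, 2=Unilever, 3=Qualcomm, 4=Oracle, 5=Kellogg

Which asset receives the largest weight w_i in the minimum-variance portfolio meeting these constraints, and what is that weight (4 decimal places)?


p=Σ⁻¹μ = [0.1954  1.5348  1.4885  -0.3085  0.9187  0.8134]
q=Σ⁻¹𝟙 = [16.1281  6.3284  13.9522  2.7387  11.7168  15.4031]
a=μᵀp=0.542719  b=𝟙ᵀp=4.642417  c=𝟙ᵀq=66.267326  D=ac−b²=14.412485
λ₁=(c·0.092−b)/D = (66.267326·0.092−4.642417)/14.412485 = 0.100897
λ₂=(a−b·0.092)/D = (0.542719−4.642417·0.092)/14.412485 = 0.008022
w* = 0.100897·p + 0.008022·q:
  w_0 = 0.100897·0.1954 + 0.008022·16.1281 = 0.1491  (Chevron)
  w_1 = 0.100897·1.5348 + 0.008022·6.3284 = 0.2056  (Exxon)
  w_2 = 0.100897·1.4885 + 0.008022·13.9522 = 0.2621  (Unilever)
  w_3 = 0.100897·-0.3085 + 0.008022·2.7387 = -0.0092  (Qualcomm)
  w_4 = 0.100897·0.9187 + 0.008022·11.7168 = 0.1867  (Oracle)
  w_5 = 0.100897·0.8134 + 0.008022·15.4031 = 0.2056  (Kellogg)
Σw_i=1.0000  μᵀw=0.0920
σ²=wᵀΣw=λ₁·μ_p+λ₂ = 0.100897·0.092 + 0.008022 = 0.017304 ≈ 0.0173

Unilever (0.2621)


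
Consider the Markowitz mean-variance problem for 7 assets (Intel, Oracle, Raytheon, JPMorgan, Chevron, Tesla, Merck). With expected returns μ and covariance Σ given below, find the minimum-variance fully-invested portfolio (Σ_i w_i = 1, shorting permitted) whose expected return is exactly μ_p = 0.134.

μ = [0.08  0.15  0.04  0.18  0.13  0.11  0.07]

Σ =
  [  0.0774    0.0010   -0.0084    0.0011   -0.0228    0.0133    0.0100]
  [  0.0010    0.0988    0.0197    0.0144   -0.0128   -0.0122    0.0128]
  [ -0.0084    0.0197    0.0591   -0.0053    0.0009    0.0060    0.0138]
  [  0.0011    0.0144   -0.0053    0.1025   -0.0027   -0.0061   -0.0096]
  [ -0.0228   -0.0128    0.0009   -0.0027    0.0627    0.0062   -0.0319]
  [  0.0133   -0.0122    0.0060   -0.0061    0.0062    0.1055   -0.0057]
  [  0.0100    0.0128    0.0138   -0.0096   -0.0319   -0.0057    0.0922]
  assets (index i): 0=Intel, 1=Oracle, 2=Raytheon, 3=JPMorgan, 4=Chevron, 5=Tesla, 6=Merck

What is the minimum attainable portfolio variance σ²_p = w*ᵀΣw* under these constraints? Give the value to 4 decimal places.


x=Σ⁻¹μ = [1.7371  1.6335  -0.0865  1.8577  4.0446  0.9959  2.0114]
y=Σ⁻¹𝟙 = [20.5017  8.5252  12.3583  12.1009  34.5991  6.8833  19.2455]
a=μᵀx=1.491062  b=𝟙ᵀx=12.193645  c=𝟙ᵀy=114.214011  D=ac−b²=21.615154
λ₁=(c·0.134−b)/D = (114.214011·0.134−12.193645)/21.615154 = 0.143928
λ₂=(a−b·0.134)/D = (1.491062−12.193645·0.134)/21.615154 = -0.006610
w* = 0.143928·x + -0.006610·y:
  w_0 = 0.143928·1.7371 + -0.006610·20.5017 = 0.1145  (Intel)
  w_1 = 0.143928·1.6335 + -0.006610·8.5252 = 0.1788  (Oracle)
  w_2 = 0.143928·-0.0865 + -0.006610·12.3583 = -0.0942  (Raytheon)
  w_3 = 0.143928·1.8577 + -0.006610·12.1009 = 0.1874  (JPMorgan)
  w_4 = 0.143928·4.0446 + -0.006610·34.5991 = 0.3534  (Chevron)
  w_5 = 0.143928·0.9959 + -0.006610·6.8833 = 0.0978  (Tesla)
  w_6 = 0.143928·2.0114 + -0.006610·19.2455 = 0.1623  (Merck)
Σw_i=1.0000  μᵀw=0.1340
σ²=wᵀΣw=λ₁·μ_p+λ₂ = 0.143928·0.134 + -0.006610 = 0.012676 ≈ 0.0127

0.0127


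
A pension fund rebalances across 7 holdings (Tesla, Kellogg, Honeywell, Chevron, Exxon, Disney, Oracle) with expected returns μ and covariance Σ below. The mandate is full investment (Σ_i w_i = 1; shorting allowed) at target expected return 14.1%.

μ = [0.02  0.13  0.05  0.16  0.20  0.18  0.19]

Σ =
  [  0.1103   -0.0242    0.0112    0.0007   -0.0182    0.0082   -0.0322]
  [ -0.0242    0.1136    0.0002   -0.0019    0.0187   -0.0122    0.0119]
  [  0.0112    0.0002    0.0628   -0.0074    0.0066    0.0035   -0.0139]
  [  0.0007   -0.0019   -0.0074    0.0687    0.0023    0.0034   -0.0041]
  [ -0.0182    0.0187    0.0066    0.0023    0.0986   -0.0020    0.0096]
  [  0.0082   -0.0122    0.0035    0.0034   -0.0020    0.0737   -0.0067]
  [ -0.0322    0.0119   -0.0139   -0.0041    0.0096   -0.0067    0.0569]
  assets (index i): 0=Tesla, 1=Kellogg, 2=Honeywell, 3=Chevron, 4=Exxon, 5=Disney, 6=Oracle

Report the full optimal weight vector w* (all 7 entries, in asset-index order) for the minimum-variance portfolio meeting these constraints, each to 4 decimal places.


0.1262  0.0745  0.1264  0.1569  0.0817  0.1495  0.2849

u=Σ⁻¹μ = [1.6691  1.0845  1.5187  2.5975  1.5689  2.7113  4.6697]
v=Σ⁻¹𝟙 = [18.7607  10.0223  20.3807  17.8461  7.0163  14.5292  32.8872]
a=μᵀu=2.354945  b=𝟙ᵀu=15.819611  c=𝟙ᵀv=121.442545  D=ac−b²=35.730469
λ₁=(c·0.141−b)/D = (121.442545·0.141−15.819611)/35.730469 = 0.036490
λ₂=(a−b·0.141)/D = (2.354945−15.819611·0.141)/35.730469 = 0.003481
w* = 0.036490·u + 0.003481·v:
  w_0 = 0.036490·1.6691 + 0.003481·18.7607 = 0.1262  (Tesla)
  w_1 = 0.036490·1.0845 + 0.003481·10.0223 = 0.0745  (Kellogg)
  w_2 = 0.036490·1.5187 + 0.003481·20.3807 = 0.1264  (Honeywell)
  w_3 = 0.036490·2.5975 + 0.003481·17.8461 = 0.1569  (Chevron)
  w_4 = 0.036490·1.5689 + 0.003481·7.0163 = 0.0817  (Exxon)
  w_5 = 0.036490·2.7113 + 0.003481·14.5292 = 0.1495  (Disney)
  w_6 = 0.036490·4.6697 + 0.003481·32.8872 = 0.2849  (Oracle)
Σw_i=1.0000  μᵀw=0.1410
σ²=wᵀΣw=λ₁·μ_p+λ₂ = 0.036490·0.141 + 0.003481 = 0.008626 ≈ 0.0086


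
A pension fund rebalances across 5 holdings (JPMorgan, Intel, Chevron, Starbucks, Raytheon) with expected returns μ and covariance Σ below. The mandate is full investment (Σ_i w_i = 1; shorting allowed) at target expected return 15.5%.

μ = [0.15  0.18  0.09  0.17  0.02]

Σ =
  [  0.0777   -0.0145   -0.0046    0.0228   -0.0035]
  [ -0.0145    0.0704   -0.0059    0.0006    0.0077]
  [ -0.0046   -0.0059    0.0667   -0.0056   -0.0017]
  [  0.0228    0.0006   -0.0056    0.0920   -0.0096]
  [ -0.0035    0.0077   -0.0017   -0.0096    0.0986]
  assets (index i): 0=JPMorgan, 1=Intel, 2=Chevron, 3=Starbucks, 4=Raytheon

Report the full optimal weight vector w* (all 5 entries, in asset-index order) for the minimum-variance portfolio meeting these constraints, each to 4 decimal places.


0.2623  0.3860  0.1993  0.1680  -0.0155

u=Σ⁻¹μ = [2.2236  3.1397  1.9044  1.4138  0.2071]
v=Σ⁻¹𝟙 = [15.0185  17.6297  18.6337  9.2648  10.5217]
a=μᵀu=1.314575  b=𝟙ᵀu=8.888595  c=𝟙ᵀv=71.068315  D=ac−b²=14.417505
λ₁=(c·0.155−b)/D = (71.068315·0.155−8.888595)/14.417505 = 0.147529
λ₂=(a−b·0.155)/D = (1.314575−8.888595·0.155)/14.417505 = -0.004381
w* = 0.147529·u + -0.004381·v:
  w_0 = 0.147529·2.2236 + -0.004381·15.0185 = 0.2623  (JPMorgan)
  w_1 = 0.147529·3.1397 + -0.004381·17.6297 = 0.3860  (Intel)
  w_2 = 0.147529·1.9044 + -0.004381·18.6337 = 0.1993  (Chevron)
  w_3 = 0.147529·1.4138 + -0.004381·9.2648 = 0.1680  (Starbucks)
  w_4 = 0.147529·0.2071 + -0.004381·10.5217 = -0.0155  (Raytheon)
Σw_i=1.0000  μᵀw=0.1550
σ²=wᵀΣw=λ₁·μ_p+λ₂ = 0.147529·0.155 + -0.004381 = 0.018486 ≈ 0.0185


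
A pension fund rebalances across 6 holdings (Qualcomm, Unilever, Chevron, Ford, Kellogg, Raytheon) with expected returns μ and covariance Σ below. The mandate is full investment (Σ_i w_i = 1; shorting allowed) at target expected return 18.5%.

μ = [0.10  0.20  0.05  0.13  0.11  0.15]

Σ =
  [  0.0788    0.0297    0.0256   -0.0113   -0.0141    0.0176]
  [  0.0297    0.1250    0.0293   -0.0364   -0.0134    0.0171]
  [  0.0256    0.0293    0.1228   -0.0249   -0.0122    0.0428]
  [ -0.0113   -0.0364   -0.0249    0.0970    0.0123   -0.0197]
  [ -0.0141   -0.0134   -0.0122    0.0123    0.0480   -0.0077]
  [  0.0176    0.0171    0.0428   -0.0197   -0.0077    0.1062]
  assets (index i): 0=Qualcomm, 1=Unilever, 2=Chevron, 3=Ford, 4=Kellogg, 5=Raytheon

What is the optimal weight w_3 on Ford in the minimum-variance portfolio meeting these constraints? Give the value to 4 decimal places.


0.3033

u=Σ⁻¹μ = [0.9799  2.1198  -0.1270  2.1767  2.8330  1.5690]
v=Σ⁻¹𝟙 = [12.0303  9.8466  6.1642  15.3265  26.0523  8.0847]
a=μᵀu=1.345561  b=𝟙ᵀu=9.551476  c=𝟙ᵀv=77.504674  D=ac−b²=13.056567
λ₁=(c·0.185−b)/D = (77.504674·0.185−9.551476)/13.056567 = 0.366627
λ₂=(a−b·0.185)/D = (1.345561−9.551476·0.185)/13.056567 = -0.032280
w* = 0.366627·u + -0.032280·v:
  w_0 = 0.366627·0.9799 + -0.032280·12.0303 = -0.0291  (Qualcomm)
  w_1 = 0.366627·2.1198 + -0.032280·9.8466 = 0.4593  (Unilever)
  w_2 = 0.366627·-0.1270 + -0.032280·6.1642 = -0.2455  (Chevron)
  w_3 = 0.366627·2.1767 + -0.032280·15.3265 = 0.3033  (Ford)
  w_4 = 0.366627·2.8330 + -0.032280·26.0523 = 0.1977  (Kellogg)
  w_5 = 0.366627·1.5690 + -0.032280·8.0847 = 0.3143  (Raytheon)
Σw_i=1.0000  μᵀw=0.1850
σ²=wᵀΣw=λ₁·μ_p+λ₂ = 0.366627·0.185 + -0.032280 = 0.035546 ≈ 0.0355


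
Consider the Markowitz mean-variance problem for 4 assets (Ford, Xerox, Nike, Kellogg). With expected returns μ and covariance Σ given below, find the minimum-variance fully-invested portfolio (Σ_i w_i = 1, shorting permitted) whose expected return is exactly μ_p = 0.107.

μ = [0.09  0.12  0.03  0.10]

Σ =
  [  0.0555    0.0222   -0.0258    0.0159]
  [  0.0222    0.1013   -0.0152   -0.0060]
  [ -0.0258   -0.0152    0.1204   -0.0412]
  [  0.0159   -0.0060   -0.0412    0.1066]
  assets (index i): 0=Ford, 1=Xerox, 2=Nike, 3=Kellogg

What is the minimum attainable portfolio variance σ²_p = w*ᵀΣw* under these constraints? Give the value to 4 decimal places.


0.0399

x=Σ⁻¹μ = [1.3273  1.1310  1.0964  1.2275]
y=Σ⁻¹𝟙 = [18.7395  9.3624  18.3662  14.2111]
a=μᵀx=0.410812  b=𝟙ᵀx=4.782144  c=𝟙ᵀy=60.679224  D=ac−b²=2.058866
λ₁=(c·0.107−b)/D = (60.679224·0.107−4.782144)/2.058866 = 0.830813
λ₂=(a−b·0.107)/D = (0.410812−4.782144·0.107)/2.058866 = -0.048996
w* = 0.830813·x + -0.048996·y:
  w_0 = 0.830813·1.3273 + -0.048996·18.7395 = 0.1845  (Ford)
  w_1 = 0.830813·1.1310 + -0.048996·9.3624 = 0.4809  (Xerox)
  w_2 = 0.830813·1.0964 + -0.048996·18.3662 = 0.0110  (Nike)
  w_3 = 0.830813·1.2275 + -0.048996·14.2111 = 0.3236  (Kellogg)
Σw_i=1.0000  μᵀw=0.1070
σ²=wᵀΣw=λ₁·μ_p+λ₂ = 0.830813·0.107 + -0.048996 = 0.039901 ≈ 0.0399


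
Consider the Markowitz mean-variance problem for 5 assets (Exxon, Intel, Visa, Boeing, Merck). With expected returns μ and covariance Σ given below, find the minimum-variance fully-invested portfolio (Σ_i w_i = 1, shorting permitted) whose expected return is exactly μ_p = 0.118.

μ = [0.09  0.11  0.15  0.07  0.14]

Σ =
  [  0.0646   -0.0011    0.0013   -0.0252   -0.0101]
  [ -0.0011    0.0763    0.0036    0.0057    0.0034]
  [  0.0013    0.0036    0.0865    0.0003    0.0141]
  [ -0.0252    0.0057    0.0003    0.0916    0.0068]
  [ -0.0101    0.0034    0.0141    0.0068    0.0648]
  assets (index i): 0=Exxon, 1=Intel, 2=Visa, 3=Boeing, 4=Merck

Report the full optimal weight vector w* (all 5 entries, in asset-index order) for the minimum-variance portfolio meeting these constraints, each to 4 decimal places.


0.2422  0.1617  0.2033  0.1010  0.2918

g=Σ⁻¹μ = [2.1420  1.2364  1.3164  1.1219  2.0253]
h=Σ⁻¹𝟙 = [23.9858  11.2191  8.2091  15.6659  15.1518]
a=μᵀg=0.888327  b=𝟙ᵀg=7.842059  c=𝟙ᵀh=74.231765  D=ac−b²=4.444160
λ₁=(c·0.118−b)/D = (74.231765·0.118−7.842059)/4.444160 = 0.206403
λ₂=(a−b·0.118)/D = (0.888327−7.842059·0.118)/4.444160 = -0.008334
w* = 0.206403·g + -0.008334·h:
  w_0 = 0.206403·2.1420 + -0.008334·23.9858 = 0.2422  (Exxon)
  w_1 = 0.206403·1.2364 + -0.008334·11.2191 = 0.1617  (Intel)
  w_2 = 0.206403·1.3164 + -0.008334·8.2091 = 0.2033  (Visa)
  w_3 = 0.206403·1.1219 + -0.008334·15.6659 = 0.1010  (Boeing)
  w_4 = 0.206403·2.0253 + -0.008334·15.1518 = 0.2918  (Merck)
Σw_i=1.0000  μᵀw=0.1180
σ²=wᵀΣw=λ₁·μ_p+λ₂ = 0.206403·0.118 + -0.008334 = 0.016022 ≈ 0.0160


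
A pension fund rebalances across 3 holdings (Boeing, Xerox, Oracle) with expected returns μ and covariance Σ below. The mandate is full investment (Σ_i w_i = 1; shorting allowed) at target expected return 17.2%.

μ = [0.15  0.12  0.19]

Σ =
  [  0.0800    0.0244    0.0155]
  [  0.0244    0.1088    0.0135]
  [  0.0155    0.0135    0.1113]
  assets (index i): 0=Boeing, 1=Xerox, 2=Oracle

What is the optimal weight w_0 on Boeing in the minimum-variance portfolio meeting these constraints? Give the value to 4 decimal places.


g=Σ⁻¹μ = [1.4111  0.6082  1.4368]
h=Σ⁻¹𝟙 = [9.2476  6.2564  6.9380]
a=μᵀg=0.557645  b=𝟙ᵀg=3.456125  c=𝟙ᵀh=22.441976  D=ac−b²=0.569861
λ₁=(c·0.172−b)/D = (22.441976·0.172−3.456125)/0.569861 = 0.708759
λ₂=(a−b·0.172)/D = (0.557645−3.456125·0.172)/0.569861 = -0.064592
w* = 0.708759·g + -0.064592·h:
  w_0 = 0.708759·1.4111 + -0.064592·9.2476 = 0.4028  (Boeing)
  w_1 = 0.708759·0.6082 + -0.064592·6.2564 = 0.0270  (Xerox)
  w_2 = 0.708759·1.4368 + -0.064592·6.9380 = 0.5702  (Oracle)
Σw_i=1.0000  μᵀw=0.1720
σ²=wᵀΣw=λ₁·μ_p+λ₂ = 0.708759·0.172 + -0.064592 = 0.057315 ≈ 0.0573

0.4028


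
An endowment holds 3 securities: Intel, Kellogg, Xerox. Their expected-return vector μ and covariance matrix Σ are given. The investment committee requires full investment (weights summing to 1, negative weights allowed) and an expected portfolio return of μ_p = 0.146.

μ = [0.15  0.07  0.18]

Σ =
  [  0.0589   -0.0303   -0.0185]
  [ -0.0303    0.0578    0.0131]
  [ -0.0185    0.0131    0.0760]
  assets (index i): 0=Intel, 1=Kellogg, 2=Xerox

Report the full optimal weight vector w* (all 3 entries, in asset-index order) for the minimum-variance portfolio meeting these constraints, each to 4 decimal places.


0.4645  0.1824  0.3531

g=Σ⁻¹μ = [5.1706  3.2256  3.0711]
h=Σ⁻¹𝟙 = [40.0213  34.4362  16.9642]
a=μᵀg=1.554179  b=𝟙ᵀg=11.467293  c=𝟙ᵀh=91.421780  D=ac−b²=10.586989
λ₁=(c·0.146−b)/D = (91.421780·0.146−11.467293)/10.586989 = 0.177604
λ₂=(a−b·0.146)/D = (1.554179−11.467293·0.146)/10.586989 = -0.011339
w* = 0.177604·g + -0.011339·h:
  w_0 = 0.177604·5.1706 + -0.011339·40.0213 = 0.4645  (Intel)
  w_1 = 0.177604·3.2256 + -0.011339·34.4362 = 0.1824  (Kellogg)
  w_2 = 0.177604·3.0711 + -0.011339·16.9642 = 0.3531  (Xerox)
Σw_i=1.0000  μᵀw=0.1460
σ²=wᵀΣw=λ₁·μ_p+λ₂ = 0.177604·0.146 + -0.011339 = 0.014591 ≈ 0.0146


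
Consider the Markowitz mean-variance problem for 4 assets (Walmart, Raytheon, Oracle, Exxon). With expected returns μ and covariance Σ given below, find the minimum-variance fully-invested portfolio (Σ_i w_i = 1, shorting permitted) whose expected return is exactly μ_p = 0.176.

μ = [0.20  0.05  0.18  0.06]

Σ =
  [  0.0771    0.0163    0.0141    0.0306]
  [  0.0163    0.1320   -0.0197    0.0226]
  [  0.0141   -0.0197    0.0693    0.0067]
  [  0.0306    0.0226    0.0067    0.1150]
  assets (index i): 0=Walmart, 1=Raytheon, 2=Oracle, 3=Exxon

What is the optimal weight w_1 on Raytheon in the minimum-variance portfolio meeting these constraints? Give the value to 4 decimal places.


0.1270

u=Σ⁻¹μ = [2.1775  0.5073  2.3269  -0.2929]
v=Σ⁻¹𝟙 = [6.7429  8.2214  14.9685  4.4137]
a=μᵀu=0.862132  b=𝟙ᵀu=4.718792  c=𝟙ᵀv=34.346419  D=ac−b²=7.344149
λ₁=(c·0.176−b)/D = (34.346419·0.176−4.718792)/7.344149 = 0.180576
λ₂=(a−b·0.176)/D = (0.862132−4.718792·0.176)/7.344149 = 0.004306
w* = 0.180576·u + 0.004306·v:
  w_0 = 0.180576·2.1775 + 0.004306·6.7429 = 0.4222  (Walmart)
  w_1 = 0.180576·0.5073 + 0.004306·8.2214 = 0.1270  (Raytheon)
  w_2 = 0.180576·2.3269 + 0.004306·14.9685 = 0.4846  (Oracle)
  w_3 = 0.180576·-0.2929 + 0.004306·4.4137 = -0.0339  (Exxon)
Σw_i=1.0000  μᵀw=0.1760
σ²=wᵀΣw=λ₁·μ_p+λ₂ = 0.180576·0.176 + 0.004306 = 0.036087 ≈ 0.0361


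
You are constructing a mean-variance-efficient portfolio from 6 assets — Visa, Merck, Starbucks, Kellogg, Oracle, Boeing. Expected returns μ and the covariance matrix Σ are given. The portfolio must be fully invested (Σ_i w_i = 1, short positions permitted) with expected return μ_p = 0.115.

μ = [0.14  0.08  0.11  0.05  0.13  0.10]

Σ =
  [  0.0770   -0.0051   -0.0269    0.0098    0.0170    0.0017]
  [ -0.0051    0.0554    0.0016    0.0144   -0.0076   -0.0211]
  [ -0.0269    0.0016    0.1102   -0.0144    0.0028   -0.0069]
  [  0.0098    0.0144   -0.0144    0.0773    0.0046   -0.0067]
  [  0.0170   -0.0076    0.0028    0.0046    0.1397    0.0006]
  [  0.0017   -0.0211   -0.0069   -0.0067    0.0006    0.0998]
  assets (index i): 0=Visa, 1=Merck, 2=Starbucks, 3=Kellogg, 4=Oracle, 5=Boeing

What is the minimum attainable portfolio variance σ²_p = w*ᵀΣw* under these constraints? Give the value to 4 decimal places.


x=Σ⁻¹μ = [2.3054  2.2137  1.6532  0.3429  0.7193  1.5637]
y=Σ⁻¹𝟙 = [16.8886  23.5159  15.0858  10.3096  5.6701  16.4052]
a=μᵀx=0.948732  b=𝟙ᵀx=8.798224  c=𝟙ᵀy=87.875155  D=ac−b²=5.961207
λ₁=(c·0.115−b)/D = (87.875155·0.115−8.798224)/5.961207 = 0.219321
λ₂=(a−b·0.115)/D = (0.948732−8.798224·0.115)/5.961207 = -0.010579
w* = 0.219321·x + -0.010579·y:
  w_0 = 0.219321·2.3054 + -0.010579·16.8886 = 0.3270  (Visa)
  w_1 = 0.219321·2.2137 + -0.010579·23.5159 = 0.2367  (Merck)
  w_2 = 0.219321·1.6532 + -0.010579·15.0858 = 0.2030  (Starbucks)
  w_3 = 0.219321·0.3429 + -0.010579·10.3096 = -0.0339  (Kellogg)
  w_4 = 0.219321·0.7193 + -0.010579·5.6701 = 0.0978  (Oracle)
  w_5 = 0.219321·1.5637 + -0.010579·16.4052 = 0.1694  (Boeing)
Σw_i=1.0000  μᵀw=0.1150
σ²=wᵀΣw=λ₁·μ_p+λ₂ = 0.219321·0.115 + -0.010579 = 0.014643 ≈ 0.0146

0.0146


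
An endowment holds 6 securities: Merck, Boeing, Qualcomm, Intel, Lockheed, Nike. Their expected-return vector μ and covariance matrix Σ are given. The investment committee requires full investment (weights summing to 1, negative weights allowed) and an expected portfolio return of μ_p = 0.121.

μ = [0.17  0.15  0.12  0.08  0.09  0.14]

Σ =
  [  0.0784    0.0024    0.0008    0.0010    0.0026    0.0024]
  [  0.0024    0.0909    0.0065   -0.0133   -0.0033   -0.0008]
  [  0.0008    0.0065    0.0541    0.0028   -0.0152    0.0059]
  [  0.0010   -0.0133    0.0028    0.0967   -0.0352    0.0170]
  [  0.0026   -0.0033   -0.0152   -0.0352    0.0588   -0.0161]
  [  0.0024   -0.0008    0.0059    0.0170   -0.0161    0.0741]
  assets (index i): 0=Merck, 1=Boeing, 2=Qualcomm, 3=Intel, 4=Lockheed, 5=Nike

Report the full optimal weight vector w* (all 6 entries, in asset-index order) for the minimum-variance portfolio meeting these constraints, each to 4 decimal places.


u=Σ⁻¹μ = [1.8572  1.8790  2.7855  2.1212  4.1002  2.0319]
v=Σ⁻¹𝟙 = [9.8749  14.1438  25.7412  24.3482  42.6925  14.9686]
a=μᵀu=1.755019  b=𝟙ᵀu=14.775030  c=𝟙ᵀv=131.769197  D=ac−b²=12.955947
λ₁=(c·0.121−b)/D = (131.769197·0.121−14.775030)/12.955947 = 0.090232
λ₂=(a−b·0.121)/D = (1.755019−14.775030·0.121)/12.955947 = -0.002529
w* = 0.090232·u + -0.002529·v:
  w_0 = 0.090232·1.8572 + -0.002529·9.8749 = 0.1426  (Merck)
  w_1 = 0.090232·1.8790 + -0.002529·14.1438 = 0.1338  (Boeing)
  w_2 = 0.090232·2.7855 + -0.002529·25.7412 = 0.1863  (Qualcomm)
  w_3 = 0.090232·2.1212 + -0.002529·24.3482 = 0.1298  (Intel)
  w_4 = 0.090232·4.1002 + -0.002529·42.6925 = 0.2620  (Lockheed)
  w_5 = 0.090232·2.0319 + -0.002529·14.9686 = 0.1455  (Nike)
Σw_i=1.0000  μᵀw=0.1210
σ²=wᵀΣw=λ₁·μ_p+λ₂ = 0.090232·0.121 + -0.002529 = 0.008390 ≈ 0.0084

0.1426  0.1338  0.1863  0.1298  0.2620  0.1455


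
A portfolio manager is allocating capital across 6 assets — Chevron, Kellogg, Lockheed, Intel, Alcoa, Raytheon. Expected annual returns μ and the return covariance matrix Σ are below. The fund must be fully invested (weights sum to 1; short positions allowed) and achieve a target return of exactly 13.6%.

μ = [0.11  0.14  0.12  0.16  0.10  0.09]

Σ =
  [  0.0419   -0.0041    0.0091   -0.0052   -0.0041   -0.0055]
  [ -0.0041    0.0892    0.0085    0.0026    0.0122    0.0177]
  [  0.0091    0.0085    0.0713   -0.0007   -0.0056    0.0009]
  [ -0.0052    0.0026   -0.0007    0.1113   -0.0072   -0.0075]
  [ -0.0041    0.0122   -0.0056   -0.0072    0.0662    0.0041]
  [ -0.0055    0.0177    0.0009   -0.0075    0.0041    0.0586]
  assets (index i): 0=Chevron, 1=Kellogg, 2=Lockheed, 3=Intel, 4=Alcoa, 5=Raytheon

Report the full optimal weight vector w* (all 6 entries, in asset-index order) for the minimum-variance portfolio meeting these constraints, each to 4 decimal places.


0.2463  0.2661  0.1447  0.3246  0.0708  -0.0524

u=Σ⁻¹μ = [3.0381  0.9761  1.3115  1.7852  1.7240  1.6139]
v=Σ⁻¹𝟙 = [27.5842  5.0757  11.1302  12.5654  17.0495  18.3651]
a=μᵀu=1.231504  b=𝟙ᵀu=10.448745  c=𝟙ᵀv=91.769991  D=ac−b²=3.838796
λ₁=(c·0.136−b)/D = (91.769991·0.136−10.448745)/3.838796 = 0.529326
λ₂=(a−b·0.136)/D = (1.231504−10.448745·0.136)/3.838796 = -0.049371
w* = 0.529326·u + -0.049371·v:
  w_0 = 0.529326·3.0381 + -0.049371·27.5842 = 0.2463  (Chevron)
  w_1 = 0.529326·0.9761 + -0.049371·5.0757 = 0.2661  (Kellogg)
  w_2 = 0.529326·1.3115 + -0.049371·11.1302 = 0.1447  (Lockheed)
  w_3 = 0.529326·1.7852 + -0.049371·12.5654 = 0.3246  (Intel)
  w_4 = 0.529326·1.7240 + -0.049371·17.0495 = 0.0708  (Alcoa)
  w_5 = 0.529326·1.6139 + -0.049371·18.3651 = -0.0524  (Raytheon)
Σw_i=1.0000  μᵀw=0.1360
σ²=wᵀΣw=λ₁·μ_p+λ₂ = 0.529326·0.136 + -0.049371 = 0.022617 ≈ 0.0226


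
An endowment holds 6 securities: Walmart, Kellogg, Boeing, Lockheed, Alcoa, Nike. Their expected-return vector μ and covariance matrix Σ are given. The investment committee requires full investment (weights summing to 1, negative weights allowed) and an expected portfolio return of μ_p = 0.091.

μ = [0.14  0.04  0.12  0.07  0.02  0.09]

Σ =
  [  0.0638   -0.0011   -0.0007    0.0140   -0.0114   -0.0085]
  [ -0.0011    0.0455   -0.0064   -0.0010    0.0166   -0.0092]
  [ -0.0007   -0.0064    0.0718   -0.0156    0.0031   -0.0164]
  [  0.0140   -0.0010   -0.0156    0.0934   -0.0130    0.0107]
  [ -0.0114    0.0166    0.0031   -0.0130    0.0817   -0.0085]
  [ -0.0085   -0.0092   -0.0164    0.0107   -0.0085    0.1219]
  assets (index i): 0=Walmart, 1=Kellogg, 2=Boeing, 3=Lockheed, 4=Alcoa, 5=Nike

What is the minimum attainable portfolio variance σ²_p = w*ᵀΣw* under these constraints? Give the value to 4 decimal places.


x=Σ⁻¹μ = [2.3389  1.3580  2.2399  0.7048  0.4550  1.2751]
y=Σ⁻¹𝟙 = [17.7594  23.9974  21.5037  12.0191  12.3905  13.9549]
a=μᵀx=0.823747  b=𝟙ᵀx=8.371743  c=𝟙ᵀy=101.624977  D=ac−b²=13.627233
λ₁=(c·0.091−b)/D = (101.624977·0.091−8.371743)/13.627233 = 0.064293
λ₂=(a−b·0.091)/D = (0.823747−8.371743·0.091)/13.627233 = 0.004544
w* = 0.064293·x + 0.004544·y:
  w_0 = 0.064293·2.3389 + 0.004544·17.7594 = 0.2311  (Walmart)
  w_1 = 0.064293·1.3580 + 0.004544·23.9974 = 0.1963  (Kellogg)
  w_2 = 0.064293·2.2399 + 0.004544·21.5037 = 0.2417  (Boeing)
  w_3 = 0.064293·0.7048 + 0.004544·12.0191 = 0.0999  (Lockheed)
  w_4 = 0.064293·0.4550 + 0.004544·12.3905 = 0.0856  (Alcoa)
  w_5 = 0.064293·1.2751 + 0.004544·13.9549 = 0.1454  (Nike)
Σw_i=1.0000  μᵀw=0.0910
σ²=wᵀΣw=λ₁·μ_p+λ₂ = 0.064293·0.091 + 0.004544 = 0.010394 ≈ 0.0104

0.0104


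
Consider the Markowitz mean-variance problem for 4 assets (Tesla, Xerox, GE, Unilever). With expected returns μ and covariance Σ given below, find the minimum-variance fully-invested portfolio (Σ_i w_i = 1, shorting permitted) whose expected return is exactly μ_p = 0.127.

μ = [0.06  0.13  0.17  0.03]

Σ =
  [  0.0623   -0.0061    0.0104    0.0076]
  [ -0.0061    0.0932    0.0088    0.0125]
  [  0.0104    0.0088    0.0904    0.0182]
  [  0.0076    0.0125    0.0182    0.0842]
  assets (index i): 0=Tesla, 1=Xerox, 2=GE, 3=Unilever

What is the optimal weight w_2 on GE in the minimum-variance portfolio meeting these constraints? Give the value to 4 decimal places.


u=Σ⁻¹μ = [0.8421  1.3268  1.7122  -0.2868]
v=Σ⁻¹𝟙 = [14.9720  10.0505  6.8402  7.5545]
a=μᵀu=0.505484  b=𝟙ᵀu=3.594352  c=𝟙ᵀv=39.417192  D=ac−b²=7.005375
λ₁=(c·0.127−b)/D = (39.417192·0.127−3.594352)/7.005375 = 0.201507
λ₂=(a−b·0.127)/D = (0.505484−3.594352·0.127)/7.005375 = 0.006995
w* = 0.201507·u + 0.006995·v:
  w_0 = 0.201507·0.8421 + 0.006995·14.9720 = 0.2744  (Tesla)
  w_1 = 0.201507·1.3268 + 0.006995·10.0505 = 0.3377  (Xerox)
  w_2 = 0.201507·1.7122 + 0.006995·6.8402 = 0.3929  (GE)
  w_3 = 0.201507·-0.2868 + 0.006995·7.5545 = -0.0049  (Unilever)
Σw_i=1.0000  μᵀw=0.1270
σ²=wᵀΣw=λ₁·μ_p+λ₂ = 0.201507·0.127 + 0.006995 = 0.032586 ≈ 0.0326

0.3929


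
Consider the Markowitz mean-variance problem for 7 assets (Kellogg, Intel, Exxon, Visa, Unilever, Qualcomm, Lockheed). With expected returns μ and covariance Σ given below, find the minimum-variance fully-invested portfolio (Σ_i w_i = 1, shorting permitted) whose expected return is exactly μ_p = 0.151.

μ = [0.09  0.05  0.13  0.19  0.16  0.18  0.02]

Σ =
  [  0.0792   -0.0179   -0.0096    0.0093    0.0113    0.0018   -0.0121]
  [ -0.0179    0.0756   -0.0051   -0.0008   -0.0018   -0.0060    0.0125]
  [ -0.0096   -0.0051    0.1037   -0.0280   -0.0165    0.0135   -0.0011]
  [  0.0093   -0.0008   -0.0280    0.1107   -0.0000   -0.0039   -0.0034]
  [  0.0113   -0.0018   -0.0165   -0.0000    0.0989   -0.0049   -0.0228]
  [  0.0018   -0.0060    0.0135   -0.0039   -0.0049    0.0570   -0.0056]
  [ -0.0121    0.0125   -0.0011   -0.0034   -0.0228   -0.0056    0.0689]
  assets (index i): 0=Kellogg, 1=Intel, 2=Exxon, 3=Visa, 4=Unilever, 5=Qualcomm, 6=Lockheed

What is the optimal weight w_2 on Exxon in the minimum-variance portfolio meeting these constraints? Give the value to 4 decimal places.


x=Σ⁻¹μ = [1.1923  1.1751  2.0022  2.2916  2.3383  3.2721  1.4712]
y=Σ⁻¹𝟙 = [17.3803  16.7704  16.0774  13.1496  17.3286  19.5774  22.7546]
a=μᵀx=1.854277  b=𝟙ᵀx=13.742849  c=𝟙ᵀy=123.038413  D=ac−b²=39.281394
λ₁=(c·0.151−b)/D = (123.038413·0.151−13.742849)/39.281394 = 0.123110
λ₂=(a−b·0.151)/D = (1.854277−13.742849·0.151)/39.281394 = -0.005623
w* = 0.123110·x + -0.005623·y:
  w_0 = 0.123110·1.1923 + -0.005623·17.3803 = 0.0491  (Kellogg)
  w_1 = 0.123110·1.1751 + -0.005623·16.7704 = 0.0504  (Intel)
  w_2 = 0.123110·2.0022 + -0.005623·16.0774 = 0.1561  (Exxon)
  w_3 = 0.123110·2.2916 + -0.005623·13.1496 = 0.2082  (Visa)
  w_4 = 0.123110·2.3383 + -0.005623·17.3286 = 0.1904  (Unilever)
  w_5 = 0.123110·3.2721 + -0.005623·19.5774 = 0.2927  (Qualcomm)
  w_6 = 0.123110·1.4712 + -0.005623·22.7546 = 0.0532  (Lockheed)
Σw_i=1.0000  μᵀw=0.1510
σ²=wᵀΣw=λ₁·μ_p+λ₂ = 0.123110·0.151 + -0.005623 = 0.012966 ≈ 0.0130

0.1561


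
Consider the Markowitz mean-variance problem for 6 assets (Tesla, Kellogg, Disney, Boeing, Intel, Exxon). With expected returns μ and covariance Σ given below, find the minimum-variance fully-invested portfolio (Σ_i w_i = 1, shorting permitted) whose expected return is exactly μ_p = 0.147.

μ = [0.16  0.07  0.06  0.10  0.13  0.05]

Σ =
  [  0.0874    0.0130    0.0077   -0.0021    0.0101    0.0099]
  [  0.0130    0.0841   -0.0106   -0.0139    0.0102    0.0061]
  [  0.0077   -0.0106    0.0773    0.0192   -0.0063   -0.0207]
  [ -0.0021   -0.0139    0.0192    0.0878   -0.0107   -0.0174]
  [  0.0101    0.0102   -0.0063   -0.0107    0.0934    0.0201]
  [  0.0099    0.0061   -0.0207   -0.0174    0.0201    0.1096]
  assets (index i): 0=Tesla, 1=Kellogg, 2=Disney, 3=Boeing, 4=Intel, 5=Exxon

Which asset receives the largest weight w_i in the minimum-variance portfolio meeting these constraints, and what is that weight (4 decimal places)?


u=Σ⁻¹μ = [1.5164  0.7203  0.5828  1.3910  1.2666  0.3778]
v=Σ⁻¹𝟙 = [6.2797  13.1378  14.3901  13.7425  8.7444  11.1216]
a=μᵀu=0.650667  b=𝟙ᵀu=5.854901  c=𝟙ᵀv=67.416052  D=ac−b²=9.585513
λ₁=(c·0.147−b)/D = (67.416052·0.147−5.854901)/9.585513 = 0.423061
λ₂=(a−b·0.147)/D = (0.650667−5.854901·0.147)/9.585513 = -0.021908
w* = 0.423061·u + -0.021908·v:
  w_0 = 0.423061·1.5164 + -0.021908·6.2797 = 0.5040  (Tesla)
  w_1 = 0.423061·0.7203 + -0.021908·13.1378 = 0.0169  (Kellogg)
  w_2 = 0.423061·0.5828 + -0.021908·14.3901 = -0.0687  (Disney)
  w_3 = 0.423061·1.3910 + -0.021908·13.7425 = 0.2874  (Boeing)
  w_4 = 0.423061·1.2666 + -0.021908·8.7444 = 0.3443  (Intel)
  w_5 = 0.423061·0.3778 + -0.021908·11.1216 = -0.0838  (Exxon)
Σw_i=1.0000  μᵀw=0.1470
σ²=wᵀΣw=λ₁·μ_p+λ₂ = 0.423061·0.147 + -0.021908 = 0.040282 ≈ 0.0403

Tesla (0.5040)


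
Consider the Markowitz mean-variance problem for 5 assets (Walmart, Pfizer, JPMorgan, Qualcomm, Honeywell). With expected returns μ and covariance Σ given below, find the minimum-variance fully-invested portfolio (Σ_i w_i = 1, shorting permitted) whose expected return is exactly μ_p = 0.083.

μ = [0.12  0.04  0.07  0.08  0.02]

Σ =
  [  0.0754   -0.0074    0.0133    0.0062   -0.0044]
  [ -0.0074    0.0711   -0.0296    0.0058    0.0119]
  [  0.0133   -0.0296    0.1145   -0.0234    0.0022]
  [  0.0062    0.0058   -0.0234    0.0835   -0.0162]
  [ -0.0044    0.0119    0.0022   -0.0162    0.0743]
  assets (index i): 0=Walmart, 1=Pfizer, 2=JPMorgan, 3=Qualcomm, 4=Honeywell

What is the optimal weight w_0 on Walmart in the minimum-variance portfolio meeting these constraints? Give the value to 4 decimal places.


0.3624

x=Σ⁻¹μ = [1.4559  0.9275  0.9030  1.1210  0.4245]
y=Σ⁻¹𝟙 = [11.7938  17.7783  15.1403  16.9319  14.5534]
a=μᵀx=0.373179  b=𝟙ᵀx=4.831829  c=𝟙ᵀy=76.197739  D=ac−b²=5.088851
λ₁=(c·0.083−b)/D = (76.197739·0.083−4.831829)/5.088851 = 0.293305
λ₂=(a−b·0.083)/D = (0.373179−4.831829·0.083)/5.088851 = -0.005475
w* = 0.293305·x + -0.005475·y:
  w_0 = 0.293305·1.4559 + -0.005475·11.7938 = 0.3624  (Walmart)
  w_1 = 0.293305·0.9275 + -0.005475·17.7783 = 0.1747  (Pfizer)
  w_2 = 0.293305·0.9030 + -0.005475·15.1403 = 0.1819  (JPMorgan)
  w_3 = 0.293305·1.1210 + -0.005475·16.9319 = 0.2361  (Qualcomm)
  w_4 = 0.293305·0.4245 + -0.005475·14.5534 = 0.0448  (Honeywell)
Σw_i=1.0000  μᵀw=0.0830
σ²=wᵀΣw=λ₁·μ_p+λ₂ = 0.293305·0.083 + -0.005475 = 0.018869 ≈ 0.0189


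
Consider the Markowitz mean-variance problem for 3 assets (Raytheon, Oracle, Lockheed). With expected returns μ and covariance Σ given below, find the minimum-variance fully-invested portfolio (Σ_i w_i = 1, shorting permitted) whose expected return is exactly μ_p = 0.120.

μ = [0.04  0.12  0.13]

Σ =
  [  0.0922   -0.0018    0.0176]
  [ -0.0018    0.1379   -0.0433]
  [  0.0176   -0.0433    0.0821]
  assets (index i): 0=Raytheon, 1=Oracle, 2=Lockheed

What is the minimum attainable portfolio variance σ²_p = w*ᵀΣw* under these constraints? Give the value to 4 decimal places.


x=Σ⁻¹μ = [-0.0015  1.6389  2.4481]
y=Σ⁻¹𝟙 = [7.8042  12.7670  17.2406]
a=μᵀx=0.514858  b=𝟙ᵀx=4.085489  c=𝟙ᵀy=37.811810  D=ac−b²=2.776500
λ₁=(c·0.120−b)/D = (37.811810·0.120−4.085489)/2.776500 = 0.162769
λ₂=(a−b·0.120)/D = (0.514858−4.085489·0.120)/2.776500 = 0.008860
w* = 0.162769·x + 0.008860·y:
  w_0 = 0.162769·-0.0015 + 0.008860·7.8042 = 0.0689  (Raytheon)
  w_1 = 0.162769·1.6389 + 0.008860·12.7670 = 0.3799  (Oracle)
  w_2 = 0.162769·2.4481 + 0.008860·17.2406 = 0.5512  (Lockheed)
Σw_i=1.0000  μᵀw=0.1200
σ²=wᵀΣw=λ₁·μ_p+λ₂ = 0.162769·0.120 + 0.008860 = 0.028392 ≈ 0.0284

0.0284


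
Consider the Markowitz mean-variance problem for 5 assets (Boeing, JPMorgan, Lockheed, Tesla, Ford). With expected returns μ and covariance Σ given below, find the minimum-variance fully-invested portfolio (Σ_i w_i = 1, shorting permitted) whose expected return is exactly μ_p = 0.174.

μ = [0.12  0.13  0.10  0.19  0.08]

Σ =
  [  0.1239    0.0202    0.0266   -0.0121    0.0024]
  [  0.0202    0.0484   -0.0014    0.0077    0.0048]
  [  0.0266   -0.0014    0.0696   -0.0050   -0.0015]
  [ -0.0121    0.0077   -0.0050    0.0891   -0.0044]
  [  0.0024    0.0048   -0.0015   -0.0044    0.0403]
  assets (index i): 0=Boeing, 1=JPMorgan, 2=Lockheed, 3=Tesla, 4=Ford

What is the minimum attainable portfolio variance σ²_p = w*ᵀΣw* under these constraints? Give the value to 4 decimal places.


0.0493

g=Σ⁻¹μ = [0.5064  1.9651  1.4853  2.2144  2.0179]
h=Σ⁻¹𝟙 = [3.0896  15.3853  14.9176  12.3704  24.7033]
a=μᵀg=1.046941  b=𝟙ᵀg=8.189227  c=𝟙ᵀh=70.466082  D=ac−b²=6.710401
λ₁=(c·0.174−b)/D = (70.466082·0.174−8.189227)/6.710401 = 0.606800
λ₂=(a−b·0.174)/D = (1.046941−8.189227·0.174)/6.710401 = -0.056328
w* = 0.606800·g + -0.056328·h:
  w_0 = 0.606800·0.5064 + -0.056328·3.0896 = 0.1333  (Boeing)
  w_1 = 0.606800·1.9651 + -0.056328·15.3853 = 0.3258  (JPMorgan)
  w_2 = 0.606800·1.4853 + -0.056328·14.9176 = 0.0610  (Lockheed)
  w_3 = 0.606800·2.2144 + -0.056328·12.3704 = 0.6469  (Tesla)
  w_4 = 0.606800·2.0179 + -0.056328·24.7033 = -0.1670  (Ford)
Σw_i=1.0000  μᵀw=0.1740
σ²=wᵀΣw=λ₁·μ_p+λ₂ = 0.606800·0.174 + -0.056328 = 0.049255 ≈ 0.0493


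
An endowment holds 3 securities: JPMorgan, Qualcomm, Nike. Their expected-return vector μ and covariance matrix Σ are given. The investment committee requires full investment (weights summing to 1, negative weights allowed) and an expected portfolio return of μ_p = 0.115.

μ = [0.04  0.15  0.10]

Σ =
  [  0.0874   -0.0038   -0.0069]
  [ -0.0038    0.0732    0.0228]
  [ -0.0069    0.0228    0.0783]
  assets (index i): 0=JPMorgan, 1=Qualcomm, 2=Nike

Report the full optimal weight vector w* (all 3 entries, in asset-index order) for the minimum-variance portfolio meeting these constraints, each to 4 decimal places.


0.2033  0.5440  0.2527

g=Σ⁻¹μ = [0.6002  1.8322  0.7965]
h=Σ⁻¹𝟙 = [12.7639  10.9925  10.6953]
a=μᵀg=0.378496  b=𝟙ᵀg=3.228962  c=𝟙ᵀh=34.451742  D=ac−b²=2.613650
λ₁=(c·0.115−b)/D = (34.451742·0.115−3.228962)/2.613650 = 0.280446
λ₂=(a−b·0.115)/D = (0.378496−3.228962·0.115)/2.613650 = 0.002741
w* = 0.280446·g + 0.002741·h:
  w_0 = 0.280446·0.6002 + 0.002741·12.7639 = 0.2033  (JPMorgan)
  w_1 = 0.280446·1.8322 + 0.002741·10.9925 = 0.5440  (Qualcomm)
  w_2 = 0.280446·0.7965 + 0.002741·10.6953 = 0.2527  (Nike)
Σw_i=1.0000  μᵀw=0.1150
σ²=wᵀΣw=λ₁·μ_p+λ₂ = 0.280446·0.115 + 0.002741 = 0.034993 ≈ 0.0350


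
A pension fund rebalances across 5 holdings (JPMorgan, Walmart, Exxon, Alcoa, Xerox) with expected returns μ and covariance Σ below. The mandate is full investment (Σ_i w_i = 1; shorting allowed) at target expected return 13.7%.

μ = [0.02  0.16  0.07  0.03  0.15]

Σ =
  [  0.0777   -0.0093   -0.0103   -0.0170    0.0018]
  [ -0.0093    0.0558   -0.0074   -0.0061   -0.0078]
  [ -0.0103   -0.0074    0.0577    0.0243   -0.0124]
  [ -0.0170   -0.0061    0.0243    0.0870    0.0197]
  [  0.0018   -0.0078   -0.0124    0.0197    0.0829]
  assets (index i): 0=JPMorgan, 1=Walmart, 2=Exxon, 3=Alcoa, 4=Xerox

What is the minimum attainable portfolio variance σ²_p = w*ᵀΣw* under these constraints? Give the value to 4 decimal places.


u=Σ⁻¹μ = [0.8612  3.6732  2.6540  -0.5752  2.6700]
v=Σ⁻¹𝟙 = [20.6247  27.7373  25.2800  6.6910  16.4160]
a=μᵀu=1.173965  b=𝟙ᵀu=9.283195  c=𝟙ᵀv=96.749042  D=ac−b²=27.402322
λ₁=(c·0.137−b)/D = (96.749042·0.137−9.283195)/27.402322 = 0.144930
λ₂=(a−b·0.137)/D = (1.173965−9.283195·0.137)/27.402322 = -0.003570
w* = 0.144930·u + -0.003570·v:
  w_0 = 0.144930·0.8612 + -0.003570·20.6247 = 0.0512  (JPMorgan)
  w_1 = 0.144930·3.6732 + -0.003570·27.7373 = 0.4333  (Walmart)
  w_2 = 0.144930·2.6540 + -0.003570·25.2800 = 0.2944  (Exxon)
  w_3 = 0.144930·-0.5752 + -0.003570·6.6910 = -0.1073  (Alcoa)
  w_4 = 0.144930·2.6700 + -0.003570·16.4160 = 0.3284  (Xerox)
Σw_i=1.0000  μᵀw=0.1370
σ²=wᵀΣw=λ₁·μ_p+λ₂ = 0.144930·0.137 + -0.003570 = 0.016285 ≈ 0.0163

0.0163


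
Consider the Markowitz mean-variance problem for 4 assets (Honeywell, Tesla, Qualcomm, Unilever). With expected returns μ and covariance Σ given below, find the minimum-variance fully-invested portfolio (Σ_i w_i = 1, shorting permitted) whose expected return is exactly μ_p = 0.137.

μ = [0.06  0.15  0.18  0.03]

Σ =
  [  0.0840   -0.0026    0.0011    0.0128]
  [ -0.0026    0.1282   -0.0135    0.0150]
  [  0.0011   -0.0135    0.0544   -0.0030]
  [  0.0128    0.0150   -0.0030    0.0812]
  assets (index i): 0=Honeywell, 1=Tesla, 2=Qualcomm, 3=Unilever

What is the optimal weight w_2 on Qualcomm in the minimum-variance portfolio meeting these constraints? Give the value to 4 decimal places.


g=Σ⁻¹μ = [0.6979  1.5600  3.6878  0.1075]
h=Σ⁻¹𝟙 = [10.4224  9.0760  20.9627  9.7702]
a=μᵀg=0.942890  b=𝟙ᵀg=6.053137  c=𝟙ᵀh=50.231304  D=ac−b²=10.722139
λ₁=(c·0.137−b)/D = (50.231304·0.137−6.053137)/10.722139 = 0.077275
λ₂=(a−b·0.137)/D = (0.942890−6.053137·0.137)/10.722139 = 0.010596
w* = 0.077275·g + 0.010596·h:
  w_0 = 0.077275·0.6979 + 0.010596·10.4224 = 0.1644  (Honeywell)
  w_1 = 0.077275·1.5600 + 0.010596·9.0760 = 0.2167  (Tesla)
  w_2 = 0.077275·3.6878 + 0.010596·20.9627 = 0.5071  (Qualcomm)
  w_3 = 0.077275·0.1075 + 0.010596·9.7702 = 0.1118  (Unilever)
Σw_i=1.0000  μᵀw=0.1370
σ²=wᵀΣw=λ₁·μ_p+λ₂ = 0.077275·0.137 + 0.010596 = 0.021183 ≈ 0.0212

0.5071


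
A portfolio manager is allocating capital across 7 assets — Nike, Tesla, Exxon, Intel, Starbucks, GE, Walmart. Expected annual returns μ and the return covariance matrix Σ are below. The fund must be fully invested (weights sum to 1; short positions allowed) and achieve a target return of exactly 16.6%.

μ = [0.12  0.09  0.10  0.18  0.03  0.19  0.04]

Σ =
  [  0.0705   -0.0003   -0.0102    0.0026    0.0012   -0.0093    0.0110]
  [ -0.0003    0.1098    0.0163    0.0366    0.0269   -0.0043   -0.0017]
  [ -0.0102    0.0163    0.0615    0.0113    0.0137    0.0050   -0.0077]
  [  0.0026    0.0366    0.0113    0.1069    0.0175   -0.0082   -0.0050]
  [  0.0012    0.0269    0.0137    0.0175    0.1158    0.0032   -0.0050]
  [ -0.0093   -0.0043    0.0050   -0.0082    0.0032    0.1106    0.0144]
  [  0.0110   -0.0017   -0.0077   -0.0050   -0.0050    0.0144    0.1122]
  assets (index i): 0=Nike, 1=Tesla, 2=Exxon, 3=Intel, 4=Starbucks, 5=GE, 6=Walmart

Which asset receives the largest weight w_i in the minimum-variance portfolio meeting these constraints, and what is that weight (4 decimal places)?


g=Σ⁻¹μ = [2.1194  0.2123  1.5413  1.5965  -0.2870  1.9528  0.0654]
h=Σ⁻¹𝟙 = [16.1831  4.0342  15.9029  6.1790  4.7994  9.1448  7.7942]
a=μᵀg=1.079983  b=𝟙ᵀg=7.200808  c=𝟙ᵀh=64.037424  D=ac−b²=17.307725
λ₁=(c·0.166−b)/D = (64.037424·0.166−7.200808)/17.307725 = 0.198143
λ₂=(a−b·0.166)/D = (1.079983−7.200808·0.166)/17.307725 = -0.006665
w* = 0.198143·g + -0.006665·h:
  w_0 = 0.198143·2.1194 + -0.006665·16.1831 = 0.3121  (Nike)
  w_1 = 0.198143·0.2123 + -0.006665·4.0342 = 0.0152  (Tesla)
  w_2 = 0.198143·1.5413 + -0.006665·15.9029 = 0.1994  (Exxon)
  w_3 = 0.198143·1.5965 + -0.006665·6.1790 = 0.2752  (Intel)
  w_4 = 0.198143·-0.2870 + -0.006665·4.7994 = -0.0888  (Starbucks)
  w_5 = 0.198143·1.9528 + -0.006665·9.1448 = 0.3260  (GE)
  w_6 = 0.198143·0.0654 + -0.006665·7.7942 = -0.0390  (Walmart)
Σw_i=1.0000  μᵀw=0.1660
σ²=wᵀΣw=λ₁·μ_p+λ₂ = 0.198143·0.166 + -0.006665 = 0.026227 ≈ 0.0262

GE (0.3260)
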